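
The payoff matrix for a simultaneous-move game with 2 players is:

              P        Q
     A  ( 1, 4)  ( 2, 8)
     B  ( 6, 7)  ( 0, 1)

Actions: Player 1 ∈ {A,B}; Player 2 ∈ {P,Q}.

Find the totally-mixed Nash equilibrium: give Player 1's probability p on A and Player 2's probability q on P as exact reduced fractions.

P1 indiff ⇒ q·1+(1-q)·2 = q·6+(1-q)·0 ⇒ q(-5) = (1-q)(-2) ⇒ q = 2/7
P2 indiff ⇒ p·4+(1-p)·7 = p·8+(1-p)·1 ⇒ p(-4) = (1-p)(-6) ⇒ p = 3/5

(p,q) = (3/5, 2/7)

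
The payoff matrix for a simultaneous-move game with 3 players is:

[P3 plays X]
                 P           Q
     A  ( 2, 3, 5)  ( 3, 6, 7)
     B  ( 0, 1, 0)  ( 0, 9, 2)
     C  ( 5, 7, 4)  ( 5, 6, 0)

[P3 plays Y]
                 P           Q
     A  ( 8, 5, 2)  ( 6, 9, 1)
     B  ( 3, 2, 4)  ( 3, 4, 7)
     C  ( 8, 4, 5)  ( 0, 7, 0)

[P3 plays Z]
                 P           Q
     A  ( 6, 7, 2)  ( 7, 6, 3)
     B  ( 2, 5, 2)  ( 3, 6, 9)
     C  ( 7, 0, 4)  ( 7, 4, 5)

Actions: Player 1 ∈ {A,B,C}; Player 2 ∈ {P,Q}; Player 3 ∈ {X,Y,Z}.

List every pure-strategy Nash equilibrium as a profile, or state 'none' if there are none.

(A,P,X): not NE [P1→C gives 5>2; P2→Q gives 6>3]
(A,P,Y): not NE [P2→Q gives 9>5; P3→X gives 5>2]
(A,P,Z): not NE [P1→C gives 7>6; P3→X gives 5>2]
(A,Q,X): not NE [P1→C gives 5>3]
(A,Q,Y): not NE [P3→X gives 7>1]
(A,Q,Z): not NE [P2→P gives 7>6; P3→X gives 7>3]
(B,P,X): not NE [P1→C gives 5>0; P2→Q gives 9>1; P3→Y gives 4>0]
(B,P,Y): not NE [P1→C gives 8>3; P2→Q gives 4>2]
(B,P,Z): not NE [P1→C gives 7>2; P2→Q gives 6>5; P3→Y gives 4>2]
(B,Q,X): not NE [P1→C gives 5>0; P3→Z gives 9>2]
(B,Q,Y): not NE [P1→A gives 6>3; P3→Z gives 9>7]
(B,Q,Z): not NE [P1→C gives 7>3]
(C,P,X): not NE [P3→Y gives 5>4]
(C,P,Y): not NE [P2→Q gives 7>4]
(C,P,Z): not NE [P2→Q gives 4>0; P3→Y gives 5>4]
(C,Q,X): not NE [P2→P gives 7>6; P3→Z gives 5>0]
(C,Q,Y): not NE [P1→A gives 6>0; P3→Z gives 5>0]
(C,Q,Z): NE

PSNE = {(C,Q,Z)}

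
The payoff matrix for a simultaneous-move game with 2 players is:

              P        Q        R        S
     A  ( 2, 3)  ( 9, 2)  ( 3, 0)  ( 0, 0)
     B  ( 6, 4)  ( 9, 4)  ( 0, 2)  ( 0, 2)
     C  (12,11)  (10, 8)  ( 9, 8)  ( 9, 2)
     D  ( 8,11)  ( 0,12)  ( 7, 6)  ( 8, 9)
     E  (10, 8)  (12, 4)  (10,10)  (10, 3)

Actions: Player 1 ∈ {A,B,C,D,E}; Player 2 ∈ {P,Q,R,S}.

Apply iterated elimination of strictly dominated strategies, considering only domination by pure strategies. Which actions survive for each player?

P1 drop A (C beats it: P:12>2 Q:10>9 R:9>3 S:9>0)
P1 drop B (C beats it: P:12>6 Q:10>9 R:9>0 S:9>0)
P1 drop D (C beats it: P:12>8 Q:10>0 R:9>7 S:9>8)
P2 drop Q (P beats it: C:11>8 E:8>4)
P2 drop S (P beats it: C:11>2 E:8>3)
P1→{C,E} P2→{P,R}

IESDS → P1:{C,E} P2:{P,R}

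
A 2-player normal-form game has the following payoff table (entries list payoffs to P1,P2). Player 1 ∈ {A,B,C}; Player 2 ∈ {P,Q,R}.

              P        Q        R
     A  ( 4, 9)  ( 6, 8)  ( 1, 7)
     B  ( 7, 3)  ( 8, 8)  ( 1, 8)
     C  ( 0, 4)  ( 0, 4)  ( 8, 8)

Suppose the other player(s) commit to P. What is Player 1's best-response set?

u_1(A vs P) = 4
u_1(B vs P) = 7
u_1(C vs P) = 0
max payoff 7 at {B}

argmax u_1 = {B}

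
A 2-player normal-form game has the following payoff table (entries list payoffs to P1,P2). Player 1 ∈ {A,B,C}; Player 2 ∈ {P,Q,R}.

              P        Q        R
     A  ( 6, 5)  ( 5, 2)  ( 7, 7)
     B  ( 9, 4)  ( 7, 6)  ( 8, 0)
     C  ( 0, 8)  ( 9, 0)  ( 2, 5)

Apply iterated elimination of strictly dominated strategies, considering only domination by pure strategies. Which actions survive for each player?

P1 drop A (B beats it: P:9>6 Q:7>5 R:8>7)
P2 drop R (P beats it: B:4>0 C:8>5)
P1→{B,C} P2→{P,Q}

Remaining: P1:{B,C} P2:{P,Q}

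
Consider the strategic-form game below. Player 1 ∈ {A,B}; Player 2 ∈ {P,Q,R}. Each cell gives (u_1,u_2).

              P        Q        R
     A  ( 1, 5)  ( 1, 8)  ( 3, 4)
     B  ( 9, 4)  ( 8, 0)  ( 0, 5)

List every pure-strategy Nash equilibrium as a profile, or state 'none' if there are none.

(A,P): not NE [P1→B gives 9>1; P2→Q gives 8>5]
(A,Q): not NE [P1→B gives 8>1]
(A,R): not NE [P2→Q gives 8>4]
(B,P): not NE [P2→R gives 5>4]
(B,Q): not NE [P2→R gives 5>0]
(B,R): not NE [P1→A gives 3>0]

PSNE: ∅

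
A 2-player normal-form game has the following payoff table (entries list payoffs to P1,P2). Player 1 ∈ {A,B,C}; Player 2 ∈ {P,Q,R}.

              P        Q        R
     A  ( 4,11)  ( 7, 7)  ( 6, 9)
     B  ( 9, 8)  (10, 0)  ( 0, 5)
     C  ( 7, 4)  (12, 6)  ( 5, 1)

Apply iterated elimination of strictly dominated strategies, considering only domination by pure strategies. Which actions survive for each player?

Remaining: P1:{B,C} P2:{P,Q}

P2 drop R (P beats it: A:11>9 B:8>5 C:4>1)
P1 drop A (B beats it: P:9>4 Q:10>7)
P1→{B,C} P2→{P,Q}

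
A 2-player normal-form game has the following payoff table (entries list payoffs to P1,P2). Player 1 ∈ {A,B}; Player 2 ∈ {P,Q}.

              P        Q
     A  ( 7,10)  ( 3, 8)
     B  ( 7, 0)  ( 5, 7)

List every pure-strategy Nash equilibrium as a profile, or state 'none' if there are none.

Nash profiles: (A,P), (B,Q)

(A,P): NE
(A,Q): not NE [P1→B gives 5>3; P2→P gives 10>8]
(B,P): not NE [P2→Q gives 7>0]
(B,Q): NE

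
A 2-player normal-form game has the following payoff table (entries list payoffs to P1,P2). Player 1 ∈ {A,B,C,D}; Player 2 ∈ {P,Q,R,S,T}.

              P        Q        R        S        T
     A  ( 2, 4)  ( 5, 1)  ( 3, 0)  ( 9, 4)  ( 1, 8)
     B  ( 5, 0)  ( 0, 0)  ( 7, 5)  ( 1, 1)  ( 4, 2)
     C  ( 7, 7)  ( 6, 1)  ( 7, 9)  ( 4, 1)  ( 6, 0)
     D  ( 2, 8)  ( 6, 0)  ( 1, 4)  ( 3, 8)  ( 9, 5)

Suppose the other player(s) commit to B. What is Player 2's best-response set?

BR_2 = {R}

u_2(P vs B) = 0
u_2(Q vs B) = 0
u_2(R vs B) = 5
u_2(S vs B) = 1
u_2(T vs B) = 2
max payoff 5 at {R}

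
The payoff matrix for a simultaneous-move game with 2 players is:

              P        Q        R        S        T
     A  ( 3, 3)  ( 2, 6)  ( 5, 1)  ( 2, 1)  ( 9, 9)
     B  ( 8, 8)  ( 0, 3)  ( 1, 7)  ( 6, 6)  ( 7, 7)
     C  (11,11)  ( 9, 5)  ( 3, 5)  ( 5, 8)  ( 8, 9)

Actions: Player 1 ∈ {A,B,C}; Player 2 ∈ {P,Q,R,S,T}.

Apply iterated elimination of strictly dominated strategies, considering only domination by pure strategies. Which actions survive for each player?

IESDS → P1:{A,C} P2:{P,T}

P2 drop Q (T beats it: A:9>6 B:7>3 C:9>5)
P2 drop R (P beats it: A:3>1 B:8>7 C:11>5)
P2 drop S (P beats it: A:3>1 B:8>6 C:11>8)
P1 drop B (C beats it: P:11>8 T:8>7)
P1→{A,C} P2→{P,T}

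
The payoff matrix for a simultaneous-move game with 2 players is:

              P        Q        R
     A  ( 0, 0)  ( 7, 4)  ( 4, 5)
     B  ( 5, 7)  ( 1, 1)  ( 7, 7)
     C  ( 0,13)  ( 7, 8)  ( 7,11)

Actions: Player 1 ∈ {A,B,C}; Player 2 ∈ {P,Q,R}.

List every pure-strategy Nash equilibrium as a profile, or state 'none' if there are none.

PSNE = {(B,P), (B,R)}

(A,P): not NE [P1→B gives 5>0; P2→R gives 5>0]
(A,Q): not NE [P2→R gives 5>4]
(A,R): not NE [P1→C gives 7>4]
(B,P): NE
(B,Q): not NE [P1→C gives 7>1; P2→R gives 7>1]
(B,R): NE
(C,P): not NE [P1→B gives 5>0]
(C,Q): not NE [P2→P gives 13>8]
(C,R): not NE [P2→P gives 13>11]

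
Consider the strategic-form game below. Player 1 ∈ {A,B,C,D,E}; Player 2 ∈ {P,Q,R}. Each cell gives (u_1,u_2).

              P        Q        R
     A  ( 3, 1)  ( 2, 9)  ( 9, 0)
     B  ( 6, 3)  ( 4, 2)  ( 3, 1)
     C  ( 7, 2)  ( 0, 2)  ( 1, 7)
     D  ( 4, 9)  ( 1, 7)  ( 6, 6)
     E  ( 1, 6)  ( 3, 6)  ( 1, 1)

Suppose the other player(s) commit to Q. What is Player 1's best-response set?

BR_1 = {B}

u_1(A vs Q) = 2
u_1(B vs Q) = 4
u_1(C vs Q) = 0
u_1(D vs Q) = 1
u_1(E vs Q) = 3
max payoff 4 at {B}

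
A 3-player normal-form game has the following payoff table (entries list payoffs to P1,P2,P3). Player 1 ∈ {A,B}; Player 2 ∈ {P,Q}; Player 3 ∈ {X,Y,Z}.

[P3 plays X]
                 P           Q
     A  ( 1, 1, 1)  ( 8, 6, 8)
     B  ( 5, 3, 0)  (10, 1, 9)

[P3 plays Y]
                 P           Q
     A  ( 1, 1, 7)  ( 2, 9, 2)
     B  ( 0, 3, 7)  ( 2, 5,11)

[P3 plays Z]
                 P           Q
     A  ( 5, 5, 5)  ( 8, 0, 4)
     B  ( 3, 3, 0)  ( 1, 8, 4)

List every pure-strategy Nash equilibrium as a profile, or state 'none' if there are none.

NE set: (B,Q,Y)

(A,P,X): not NE [P1→B gives 5>1; P2→Q gives 6>1; P3→Y gives 7>1]
(A,P,Y): not NE [P2→Q gives 9>1]
(A,P,Z): not NE [P3→Y gives 7>5]
(A,Q,X): not NE [P1→B gives 10>8]
(A,Q,Y): not NE [P3→X gives 8>2]
(A,Q,Z): not NE [P2→P gives 5>0; P3→X gives 8>4]
(B,P,X): not NE [P3→Y gives 7>0]
(B,P,Y): not NE [P1→A gives 1>0; P2→Q gives 5>3]
(B,P,Z): not NE [P1→A gives 5>3; P2→Q gives 8>3; P3→Y gives 7>0]
(B,Q,X): not NE [P2→P gives 3>1; P3→Y gives 11>9]
(B,Q,Y): NE
(B,Q,Z): not NE [P1→A gives 8>1; P3→Y gives 11>4]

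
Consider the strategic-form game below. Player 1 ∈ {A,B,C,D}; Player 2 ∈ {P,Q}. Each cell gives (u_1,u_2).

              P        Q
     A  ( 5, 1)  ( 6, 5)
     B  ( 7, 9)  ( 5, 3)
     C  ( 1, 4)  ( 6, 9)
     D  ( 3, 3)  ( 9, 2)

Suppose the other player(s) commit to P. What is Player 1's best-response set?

P1 best: {B}

u_1(A vs P) = 5
u_1(B vs P) = 7
u_1(C vs P) = 1
u_1(D vs P) = 3
max payoff 7 at {B}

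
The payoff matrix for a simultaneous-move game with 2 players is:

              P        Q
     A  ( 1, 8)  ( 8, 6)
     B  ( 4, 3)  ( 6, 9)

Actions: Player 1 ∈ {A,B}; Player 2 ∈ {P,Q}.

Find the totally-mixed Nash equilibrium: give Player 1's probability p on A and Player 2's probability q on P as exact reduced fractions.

p=3/4, q=2/5

P1 indiff ⇒ q·1+(1-q)·8 = q·4+(1-q)·6 ⇒ q(-3) = (1-q)(-2) ⇒ q = 2/5
P2 indiff ⇒ p·8+(1-p)·3 = p·6+(1-p)·9 ⇒ p(2) = (1-p)(6) ⇒ p = 3/4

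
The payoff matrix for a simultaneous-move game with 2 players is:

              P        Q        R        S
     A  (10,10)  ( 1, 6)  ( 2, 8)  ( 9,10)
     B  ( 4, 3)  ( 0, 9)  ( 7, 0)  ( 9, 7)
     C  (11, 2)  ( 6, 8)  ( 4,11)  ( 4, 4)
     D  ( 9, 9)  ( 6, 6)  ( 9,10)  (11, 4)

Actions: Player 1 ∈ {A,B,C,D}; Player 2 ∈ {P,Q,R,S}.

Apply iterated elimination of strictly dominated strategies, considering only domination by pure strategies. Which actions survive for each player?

IESDS → P1:{A,C,D} P2:{P,R,S}

P1 drop B (D beats it: P:9>4 Q:6>0 R:9>7 S:11>9)
P2 drop Q (R beats it: A:8>6 C:11>8 D:10>6)
P1→{A,C,D} P2→{P,R,S}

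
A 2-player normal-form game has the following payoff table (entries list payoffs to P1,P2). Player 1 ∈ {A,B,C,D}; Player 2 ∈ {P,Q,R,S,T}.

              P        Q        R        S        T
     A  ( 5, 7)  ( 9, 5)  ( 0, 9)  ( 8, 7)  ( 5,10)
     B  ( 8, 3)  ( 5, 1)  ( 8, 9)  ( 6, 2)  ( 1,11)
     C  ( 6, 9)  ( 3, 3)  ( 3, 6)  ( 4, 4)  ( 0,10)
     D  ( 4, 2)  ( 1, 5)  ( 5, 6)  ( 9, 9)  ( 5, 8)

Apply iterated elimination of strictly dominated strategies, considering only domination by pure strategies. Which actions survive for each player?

Remaining: P1:{A,D} P2:{S,T}

P1 drop C (B beats it: P:8>6 Q:5>3 R:8>3 S:6>4 T:1>0)
P2 drop P (R beats it: A:9>7 B:9>3 D:6>2)
P2 drop Q (R beats it: A:9>5 B:9>1 D:6>5)
P2 drop R (T beats it: A:10>9 B:11>9 D:8>6)
P1 drop B (A beats it: S:8>6 T:5>1)
P1→{A,D} P2→{S,T}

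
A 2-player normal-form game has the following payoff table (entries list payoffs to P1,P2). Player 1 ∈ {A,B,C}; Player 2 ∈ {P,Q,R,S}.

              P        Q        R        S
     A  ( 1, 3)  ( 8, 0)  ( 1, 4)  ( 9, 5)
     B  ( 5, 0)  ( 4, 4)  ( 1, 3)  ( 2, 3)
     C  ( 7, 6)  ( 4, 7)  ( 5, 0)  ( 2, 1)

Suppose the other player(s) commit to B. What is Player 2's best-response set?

u_2(P vs B) = 0
u_2(Q vs B) = 4
u_2(R vs B) = 3
u_2(S vs B) = 3
max payoff 4 at {Q}

argmax u_2 = {Q}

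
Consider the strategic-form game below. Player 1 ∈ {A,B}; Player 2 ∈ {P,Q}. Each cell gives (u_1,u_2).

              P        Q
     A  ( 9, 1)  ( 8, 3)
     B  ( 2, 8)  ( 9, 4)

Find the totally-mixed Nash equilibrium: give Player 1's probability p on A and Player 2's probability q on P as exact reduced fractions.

p=2/3, q=1/8

P1 indiff ⇒ q·9+(1-q)·8 = q·2+(1-q)·9 ⇒ q(7) = (1-q)(1) ⇒ q = 1/8
P2 indiff ⇒ p·1+(1-p)·8 = p·3+(1-p)·4 ⇒ p(-2) = (1-p)(-4) ⇒ p = 2/3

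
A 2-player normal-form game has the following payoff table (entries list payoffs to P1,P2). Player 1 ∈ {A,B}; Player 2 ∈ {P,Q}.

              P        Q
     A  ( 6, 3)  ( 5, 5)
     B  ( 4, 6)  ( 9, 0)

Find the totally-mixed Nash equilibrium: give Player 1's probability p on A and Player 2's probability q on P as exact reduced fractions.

P1 mixes 3/4 on A; P2 mixes 2/3 on P

P1 indiff ⇒ q·6+(1-q)·5 = q·4+(1-q)·9 ⇒ q(2) = (1-q)(4) ⇒ q = 2/3
P2 indiff ⇒ p·3+(1-p)·6 = p·5+(1-p)·0 ⇒ p(-2) = (1-p)(-6) ⇒ p = 3/4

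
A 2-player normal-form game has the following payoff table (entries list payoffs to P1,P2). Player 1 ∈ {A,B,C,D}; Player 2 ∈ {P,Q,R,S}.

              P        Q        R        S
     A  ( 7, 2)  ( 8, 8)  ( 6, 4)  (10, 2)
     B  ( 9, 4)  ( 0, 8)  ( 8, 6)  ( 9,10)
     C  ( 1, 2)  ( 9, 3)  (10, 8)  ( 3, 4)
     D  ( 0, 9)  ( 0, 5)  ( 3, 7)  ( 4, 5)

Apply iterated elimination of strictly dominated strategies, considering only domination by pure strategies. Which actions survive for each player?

P1 drop D (A beats it: P:7>0 Q:8>0 R:6>3 S:10>4)
P2 drop P (Q beats it: A:8>2 B:8>4 C:3>2)
P1→{A,B,C} P2→{Q,R,S}

Survivors P1:{A,B,C} P2:{Q,R,S}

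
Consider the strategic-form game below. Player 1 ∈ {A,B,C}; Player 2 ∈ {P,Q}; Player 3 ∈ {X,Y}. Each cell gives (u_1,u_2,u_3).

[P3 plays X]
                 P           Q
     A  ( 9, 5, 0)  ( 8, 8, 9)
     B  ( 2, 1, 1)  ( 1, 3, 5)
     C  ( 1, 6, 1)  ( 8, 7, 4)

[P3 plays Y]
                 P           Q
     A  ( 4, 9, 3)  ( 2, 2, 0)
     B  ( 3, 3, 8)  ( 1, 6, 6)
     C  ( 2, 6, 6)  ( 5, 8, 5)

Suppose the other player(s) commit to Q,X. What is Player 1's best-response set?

P1 best: {A,C}

u_1(A vs Q,X) = 8
u_1(B vs Q,X) = 1
u_1(C vs Q,X) = 8
max payoff 8 at {A,C}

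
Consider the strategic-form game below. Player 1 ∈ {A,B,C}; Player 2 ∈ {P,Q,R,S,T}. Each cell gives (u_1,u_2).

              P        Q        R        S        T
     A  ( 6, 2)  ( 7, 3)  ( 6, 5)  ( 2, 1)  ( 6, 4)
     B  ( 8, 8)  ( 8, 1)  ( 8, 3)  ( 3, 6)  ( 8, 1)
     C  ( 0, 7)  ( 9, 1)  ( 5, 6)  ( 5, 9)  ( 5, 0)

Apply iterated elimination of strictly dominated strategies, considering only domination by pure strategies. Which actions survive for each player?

P1 drop A (B beats it: P:8>6 Q:8>7 R:8>6 S:3>2 T:8>6)
P2 drop Q (P beats it: B:8>1 C:7>1)
P2 drop R (P beats it: B:8>3 C:7>6)
P2 drop T (P beats it: B:8>1 C:7>0)
P1→{B,C} P2→{P,S}

Survivors P1:{B,C} P2:{P,S}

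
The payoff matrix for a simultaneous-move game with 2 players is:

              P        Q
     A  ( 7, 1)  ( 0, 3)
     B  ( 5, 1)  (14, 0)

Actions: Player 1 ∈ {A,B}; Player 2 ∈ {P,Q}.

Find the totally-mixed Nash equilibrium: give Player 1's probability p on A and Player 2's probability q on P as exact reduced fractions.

p=1/3, q=7/8

P1 indiff ⇒ q·7+(1-q)·0 = q·5+(1-q)·14 ⇒ q(2) = (1-q)(14) ⇒ q = 7/8
P2 indiff ⇒ p·1+(1-p)·1 = p·3+(1-p)·0 ⇒ p(-2) = (1-p)(-1) ⇒ p = 1/3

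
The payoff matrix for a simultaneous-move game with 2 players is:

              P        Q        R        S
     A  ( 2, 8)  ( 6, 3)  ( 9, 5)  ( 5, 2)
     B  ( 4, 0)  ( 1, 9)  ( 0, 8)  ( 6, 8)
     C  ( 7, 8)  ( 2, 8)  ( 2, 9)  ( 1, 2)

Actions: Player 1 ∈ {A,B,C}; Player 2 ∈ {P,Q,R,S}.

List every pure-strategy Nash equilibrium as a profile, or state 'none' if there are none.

Equilibria: none

(A,P): not NE [P1→C gives 7>2]
(A,Q): not NE [P2→P gives 8>3]
(A,R): not NE [P2→P gives 8>5]
(A,S): not NE [P1→B gives 6>5; P2→P gives 8>2]
(B,P): not NE [P1→C gives 7>4; P2→Q gives 9>0]
(B,Q): not NE [P1→A gives 6>1]
(B,R): not NE [P1→A gives 9>0; P2→Q gives 9>8]
(B,S): not NE [P2→Q gives 9>8]
(C,P): not NE [P2→R gives 9>8]
(C,Q): not NE [P1→A gives 6>2; P2→R gives 9>8]
(C,R): not NE [P1→A gives 9>2]
(C,S): not NE [P1→B gives 6>1; P2→R gives 9>2]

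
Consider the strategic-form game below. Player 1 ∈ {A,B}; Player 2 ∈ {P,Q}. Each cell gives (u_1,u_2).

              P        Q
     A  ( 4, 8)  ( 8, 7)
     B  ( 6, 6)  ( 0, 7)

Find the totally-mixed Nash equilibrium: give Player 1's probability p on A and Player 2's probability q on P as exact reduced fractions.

P1 indiff ⇒ q·4+(1-q)·8 = q·6+(1-q)·0 ⇒ q(-2) = (1-q)(-8) ⇒ q = 4/5
P2 indiff ⇒ p·8+(1-p)·6 = p·7+(1-p)·7 ⇒ p(1) = (1-p)(1) ⇒ p = 1/2

(p,q) = (1/2, 4/5)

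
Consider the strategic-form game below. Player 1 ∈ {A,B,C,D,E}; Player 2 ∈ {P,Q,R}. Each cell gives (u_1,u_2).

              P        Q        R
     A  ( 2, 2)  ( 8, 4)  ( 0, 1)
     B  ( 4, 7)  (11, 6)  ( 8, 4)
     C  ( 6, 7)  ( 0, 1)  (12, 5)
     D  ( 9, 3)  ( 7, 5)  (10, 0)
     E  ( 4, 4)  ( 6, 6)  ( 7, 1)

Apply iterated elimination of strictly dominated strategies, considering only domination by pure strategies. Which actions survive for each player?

P1 drop A (B beats it: P:4>2 Q:11>8 R:8>0)
P1 drop E (D beats it: P:9>4 Q:7>6 R:10>7)
P2 drop R (P beats it: B:7>4 C:7>5 D:3>0)
P1 drop C (D beats it: P:9>6 Q:7>0)
P1→{B,D} P2→{P,Q}

Remaining: P1:{B,D} P2:{P,Q}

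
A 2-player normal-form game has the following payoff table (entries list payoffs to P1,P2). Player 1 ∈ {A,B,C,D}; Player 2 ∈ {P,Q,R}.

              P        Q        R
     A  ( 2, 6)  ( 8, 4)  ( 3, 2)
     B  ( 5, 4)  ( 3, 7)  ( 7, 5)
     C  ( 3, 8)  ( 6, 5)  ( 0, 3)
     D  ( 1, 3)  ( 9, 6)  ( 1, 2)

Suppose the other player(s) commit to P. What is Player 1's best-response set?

argmax u_1 = {B}

u_1(A vs P) = 2
u_1(B vs P) = 5
u_1(C vs P) = 3
u_1(D vs P) = 1
max payoff 5 at {B}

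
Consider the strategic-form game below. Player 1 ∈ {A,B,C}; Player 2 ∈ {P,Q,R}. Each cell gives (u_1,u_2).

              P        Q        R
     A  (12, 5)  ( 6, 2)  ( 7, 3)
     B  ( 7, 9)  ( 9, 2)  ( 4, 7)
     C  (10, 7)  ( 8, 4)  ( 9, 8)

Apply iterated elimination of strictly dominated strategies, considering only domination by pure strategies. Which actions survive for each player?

Remaining: P1:{A,C} P2:{P,R}

P2 drop Q (P beats it: A:5>2 B:9>2 C:7>4)
P1 drop B (A beats it: P:12>7 R:7>4)
P1→{A,C} P2→{P,R}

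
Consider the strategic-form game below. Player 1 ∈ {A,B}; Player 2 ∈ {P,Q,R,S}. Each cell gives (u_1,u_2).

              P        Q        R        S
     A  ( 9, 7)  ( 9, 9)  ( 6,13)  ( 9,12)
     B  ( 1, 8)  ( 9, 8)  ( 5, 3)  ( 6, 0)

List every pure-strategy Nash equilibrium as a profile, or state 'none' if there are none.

(A,P): not NE [P2→R gives 13>7]
(A,Q): not NE [P2→R gives 13>9]
(A,R): NE
(A,S): not NE [P2→R gives 13>12]
(B,P): not NE [P1→A gives 9>1]
(B,Q): NE
(B,R): not NE [P1→A gives 6>5; P2→Q gives 8>3]
(B,S): not NE [P1→A gives 9>6; P2→Q gives 8>0]

PSNE = {(A,R), (B,Q)}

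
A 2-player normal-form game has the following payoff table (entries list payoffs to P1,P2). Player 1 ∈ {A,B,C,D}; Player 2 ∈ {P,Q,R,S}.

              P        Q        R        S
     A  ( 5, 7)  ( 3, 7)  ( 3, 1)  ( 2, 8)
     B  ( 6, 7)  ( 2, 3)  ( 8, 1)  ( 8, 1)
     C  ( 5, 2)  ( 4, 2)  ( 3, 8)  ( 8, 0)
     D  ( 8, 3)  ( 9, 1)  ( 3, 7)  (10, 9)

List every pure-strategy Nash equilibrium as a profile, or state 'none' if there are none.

PSNE = {(D,S)}

(A,P): not NE [P1→D gives 8>5; P2→S gives 8>7]
(A,Q): not NE [P1→D gives 9>3; P2→S gives 8>7]
(A,R): not NE [P1→B gives 8>3; P2→S gives 8>1]
(A,S): not NE [P1→D gives 10>2]
(B,P): not NE [P1→D gives 8>6]
(B,Q): not NE [P1→D gives 9>2; P2→P gives 7>3]
(B,R): not NE [P2→P gives 7>1]
(B,S): not NE [P1→D gives 10>8; P2→P gives 7>1]
(C,P): not NE [P1→D gives 8>5; P2→R gives 8>2]
(C,Q): not NE [P1→D gives 9>4; P2→R gives 8>2]
(C,R): not NE [P1→B gives 8>3]
(C,S): not NE [P1→D gives 10>8; P2→R gives 8>0]
(D,P): not NE [P2→S gives 9>3]
(D,Q): not NE [P2→S gives 9>1]
(D,R): not NE [P1→B gives 8>3; P2→S gives 9>7]
(D,S): NE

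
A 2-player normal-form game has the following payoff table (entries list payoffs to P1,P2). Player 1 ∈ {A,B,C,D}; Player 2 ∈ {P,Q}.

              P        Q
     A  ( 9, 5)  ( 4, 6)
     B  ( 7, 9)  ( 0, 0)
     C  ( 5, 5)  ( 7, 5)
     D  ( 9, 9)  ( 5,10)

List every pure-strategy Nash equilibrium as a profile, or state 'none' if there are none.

NE set: (C,Q)

(A,P): not NE [P2→Q gives 6>5]
(A,Q): not NE [P1→C gives 7>4]
(B,P): not NE [P1→D gives 9>7]
(B,Q): not NE [P1→C gives 7>0; P2→P gives 9>0]
(C,P): not NE [P1→D gives 9>5]
(C,Q): NE
(D,P): not NE [P2→Q gives 10>9]
(D,Q): not NE [P1→C gives 7>5]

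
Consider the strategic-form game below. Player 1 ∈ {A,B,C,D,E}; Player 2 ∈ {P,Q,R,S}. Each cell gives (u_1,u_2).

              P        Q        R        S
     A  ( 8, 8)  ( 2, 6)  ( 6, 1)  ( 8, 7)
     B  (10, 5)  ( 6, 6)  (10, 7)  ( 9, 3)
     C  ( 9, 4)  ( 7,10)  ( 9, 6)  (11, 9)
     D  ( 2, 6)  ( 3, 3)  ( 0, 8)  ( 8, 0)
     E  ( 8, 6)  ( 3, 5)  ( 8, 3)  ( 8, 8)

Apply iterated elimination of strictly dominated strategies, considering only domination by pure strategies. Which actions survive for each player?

P1 drop A (B beats it: P:10>8 Q:6>2 R:10>6 S:9>8)
P1 drop D (B beats it: P:10>2 Q:6>3 R:10>0 S:9>8)
P1 drop E (B beats it: P:10>8 Q:6>3 R:10>8 S:9>8)
P2 drop P (Q beats it: B:6>5 C:10>4)
P2 drop S (Q beats it: B:6>3 C:10>9)
P1→{B,C} P2→{Q,R}

Remaining: P1:{B,C} P2:{Q,R}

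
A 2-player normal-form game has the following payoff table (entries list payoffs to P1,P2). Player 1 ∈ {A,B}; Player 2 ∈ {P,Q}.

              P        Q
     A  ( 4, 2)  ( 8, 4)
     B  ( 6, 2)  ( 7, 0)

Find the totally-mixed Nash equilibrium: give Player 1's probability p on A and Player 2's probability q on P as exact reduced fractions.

P1 indiff ⇒ q·4+(1-q)·8 = q·6+(1-q)·7 ⇒ q(-2) = (1-q)(-1) ⇒ q = 1/3
P2 indiff ⇒ p·2+(1-p)·2 = p·4+(1-p)·0 ⇒ p(-2) = (1-p)(-2) ⇒ p = 1/2

p=1/2, q=1/3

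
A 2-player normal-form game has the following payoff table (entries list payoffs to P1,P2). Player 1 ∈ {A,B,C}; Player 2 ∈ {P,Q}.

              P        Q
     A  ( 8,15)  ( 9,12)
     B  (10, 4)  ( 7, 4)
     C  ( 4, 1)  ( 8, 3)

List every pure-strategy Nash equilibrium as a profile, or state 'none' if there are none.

PSNE = {(B,P)}

(A,P): not NE [P1→B gives 10>8]
(A,Q): not NE [P2→P gives 15>12]
(B,P): NE
(B,Q): not NE [P1→A gives 9>7]
(C,P): not NE [P1→B gives 10>4; P2→Q gives 3>1]
(C,Q): not NE [P1→A gives 9>8]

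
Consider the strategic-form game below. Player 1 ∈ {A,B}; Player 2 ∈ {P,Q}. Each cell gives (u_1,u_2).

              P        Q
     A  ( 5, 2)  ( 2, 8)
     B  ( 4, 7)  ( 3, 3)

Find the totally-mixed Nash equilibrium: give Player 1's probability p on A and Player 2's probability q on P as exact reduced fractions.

P1 indiff ⇒ q·5+(1-q)·2 = q·4+(1-q)·3 ⇒ q(1) = (1-q)(1) ⇒ q = 1/2
P2 indiff ⇒ p·2+(1-p)·7 = p·8+(1-p)·3 ⇒ p(-6) = (1-p)(-4) ⇒ p = 2/5

p=2/5, q=1/2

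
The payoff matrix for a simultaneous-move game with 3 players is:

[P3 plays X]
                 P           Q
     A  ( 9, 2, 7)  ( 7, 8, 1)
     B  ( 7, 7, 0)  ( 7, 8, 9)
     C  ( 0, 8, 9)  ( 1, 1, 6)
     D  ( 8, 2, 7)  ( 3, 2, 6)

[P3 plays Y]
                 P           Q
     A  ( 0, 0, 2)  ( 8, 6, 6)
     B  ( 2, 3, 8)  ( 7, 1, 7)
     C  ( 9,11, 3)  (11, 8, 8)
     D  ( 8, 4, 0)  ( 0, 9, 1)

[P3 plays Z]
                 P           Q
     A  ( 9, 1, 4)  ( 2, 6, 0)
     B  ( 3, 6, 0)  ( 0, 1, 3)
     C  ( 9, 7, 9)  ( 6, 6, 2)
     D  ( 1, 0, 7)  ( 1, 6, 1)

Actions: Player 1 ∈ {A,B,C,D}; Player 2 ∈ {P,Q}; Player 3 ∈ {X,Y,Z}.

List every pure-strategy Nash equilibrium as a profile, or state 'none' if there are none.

(A,P,X): not NE [P2→Q gives 8>2]
(A,P,Y): not NE [P1→C gives 9>0; P2→Q gives 6>0; P3→X gives 7>2]
(A,P,Z): not NE [P2→Q gives 6>1; P3→X gives 7>4]
(A,Q,X): not NE [P3→Y gives 6>1]
(A,Q,Y): not NE [P1→C gives 11>8]
(A,Q,Z): not NE [P1→C gives 6>2; P3→Y gives 6>0]
(B,P,X): not NE [P1→A gives 9>7; P2→Q gives 8>7; P3→Y gives 8>0]
(B,P,Y): not NE [P1→C gives 9>2]
(B,P,Z): not NE [P1→C gives 9>3; P3→Y gives 8>0]
(B,Q,X): NE
(B,Q,Y): not NE [P1→C gives 11>7; P2→P gives 3>1; P3→X gives 9>7]
(B,Q,Z): not NE [P1→C gives 6>0; P2→P gives 6>1; P3→X gives 9>3]
(C,P,X): not NE [P1→A gives 9>0]
(C,P,Y): not NE [P3→Z gives 9>3]
(C,P,Z): NE
(C,Q,X): not NE [P1→B gives 7>1; P2→P gives 8>1; P3→Y gives 8>6]
(C,Q,Y): not NE [P2→P gives 11>8]
(C,Q,Z): not NE [P2→P gives 7>6; P3→Y gives 8>2]
(D,P,X): not NE [P1→A gives 9>8]
(D,P,Y): not NE [P1→C gives 9>8; P2→Q gives 9>4; P3→Z gives 7>0]
(D,P,Z): not NE [P1→C gives 9>1; P2→Q gives 6>0]
(D,Q,X): not NE [P1→B gives 7>3]
(D,Q,Y): not NE [P1→C gives 11>0; P3→X gives 6>1]
(D,Q,Z): not NE [P1→C gives 6>1; P3→X gives 6>1]

Nash profiles: (B,Q,X), (C,P,Z)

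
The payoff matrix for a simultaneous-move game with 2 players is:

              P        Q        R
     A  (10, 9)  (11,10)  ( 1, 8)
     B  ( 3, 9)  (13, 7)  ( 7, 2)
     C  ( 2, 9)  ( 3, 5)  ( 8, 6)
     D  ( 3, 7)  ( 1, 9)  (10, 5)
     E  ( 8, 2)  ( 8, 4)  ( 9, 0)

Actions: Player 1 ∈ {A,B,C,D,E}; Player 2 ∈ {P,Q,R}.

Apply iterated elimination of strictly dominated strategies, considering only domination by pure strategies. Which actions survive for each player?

P1 drop C (E beats it: P:8>2 Q:8>3 R:9>8)
P2 drop R (P beats it: A:9>8 B:9>2 D:7>5 E:2>0)
P1 drop D (A beats it: P:10>3 Q:11>1)
P1 drop E (A beats it: P:10>8 Q:11>8)
P1→{A,B} P2→{P,Q}

IESDS → P1:{A,B} P2:{P,Q}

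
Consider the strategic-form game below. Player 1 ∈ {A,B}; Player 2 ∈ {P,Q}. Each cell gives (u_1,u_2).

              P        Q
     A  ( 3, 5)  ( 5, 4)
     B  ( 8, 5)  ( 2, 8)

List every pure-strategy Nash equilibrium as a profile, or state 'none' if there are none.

No pure NE.

(A,P): not NE [P1→B gives 8>3]
(A,Q): not NE [P2→P gives 5>4]
(B,P): not NE [P2→Q gives 8>5]
(B,Q): not NE [P1→A gives 5>2]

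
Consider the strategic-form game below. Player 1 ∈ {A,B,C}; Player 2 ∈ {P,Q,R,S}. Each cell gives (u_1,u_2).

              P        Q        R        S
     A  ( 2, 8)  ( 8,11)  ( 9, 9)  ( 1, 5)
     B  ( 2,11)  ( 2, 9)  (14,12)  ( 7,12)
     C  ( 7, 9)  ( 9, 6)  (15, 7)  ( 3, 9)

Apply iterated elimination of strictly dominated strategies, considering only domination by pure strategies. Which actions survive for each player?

IESDS → P1:{B,C} P2:{P,R,S}

P1 drop A (C beats it: P:7>2 Q:9>8 R:15>9 S:3>1)
P2 drop Q (P beats it: B:11>9 C:9>6)
P1→{B,C} P2→{P,R,S}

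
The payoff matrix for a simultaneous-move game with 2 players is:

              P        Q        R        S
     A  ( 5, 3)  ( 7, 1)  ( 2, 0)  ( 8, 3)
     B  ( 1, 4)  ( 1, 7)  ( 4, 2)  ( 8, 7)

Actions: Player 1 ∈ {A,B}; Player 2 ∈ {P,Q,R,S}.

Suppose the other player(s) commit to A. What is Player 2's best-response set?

u_2(P vs A) = 3
u_2(Q vs A) = 1
u_2(R vs A) = 0
u_2(S vs A) = 3
max payoff 3 at {P,S}

BR_2 = {P,S}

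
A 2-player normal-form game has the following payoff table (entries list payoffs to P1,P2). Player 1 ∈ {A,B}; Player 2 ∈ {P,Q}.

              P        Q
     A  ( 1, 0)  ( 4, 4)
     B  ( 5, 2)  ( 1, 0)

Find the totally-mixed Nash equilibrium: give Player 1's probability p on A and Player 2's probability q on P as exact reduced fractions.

p=1/3, q=3/7

P1 indiff ⇒ q·1+(1-q)·4 = q·5+(1-q)·1 ⇒ q(-4) = (1-q)(-3) ⇒ q = 3/7
P2 indiff ⇒ p·0+(1-p)·2 = p·4+(1-p)·0 ⇒ p(-4) = (1-p)(-2) ⇒ p = 1/3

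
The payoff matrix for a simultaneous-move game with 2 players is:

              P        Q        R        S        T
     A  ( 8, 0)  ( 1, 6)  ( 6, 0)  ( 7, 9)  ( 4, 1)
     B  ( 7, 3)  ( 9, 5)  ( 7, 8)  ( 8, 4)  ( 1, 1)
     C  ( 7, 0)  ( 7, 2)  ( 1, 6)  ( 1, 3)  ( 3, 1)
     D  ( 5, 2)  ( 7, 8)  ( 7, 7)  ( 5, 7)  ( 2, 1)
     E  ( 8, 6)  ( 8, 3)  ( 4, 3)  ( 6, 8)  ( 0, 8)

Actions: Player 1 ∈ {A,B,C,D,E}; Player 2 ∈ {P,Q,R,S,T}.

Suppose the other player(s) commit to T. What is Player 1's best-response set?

u_1(A vs T) = 4
u_1(B vs T) = 1
u_1(C vs T) = 3
u_1(D vs T) = 2
u_1(E vs T) = 0
max payoff 4 at {A}

P1 best: {A}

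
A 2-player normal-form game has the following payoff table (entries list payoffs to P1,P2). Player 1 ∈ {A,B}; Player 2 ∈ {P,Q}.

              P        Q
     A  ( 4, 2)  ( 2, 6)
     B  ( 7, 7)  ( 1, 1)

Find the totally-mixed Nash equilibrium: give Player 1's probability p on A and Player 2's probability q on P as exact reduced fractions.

P1 indiff ⇒ q·4+(1-q)·2 = q·7+(1-q)·1 ⇒ q(-3) = (1-q)(-1) ⇒ q = 1/4
P2 indiff ⇒ p·2+(1-p)·7 = p·6+(1-p)·1 ⇒ p(-4) = (1-p)(-6) ⇒ p = 3/5

(p,q) = (3/5, 1/4)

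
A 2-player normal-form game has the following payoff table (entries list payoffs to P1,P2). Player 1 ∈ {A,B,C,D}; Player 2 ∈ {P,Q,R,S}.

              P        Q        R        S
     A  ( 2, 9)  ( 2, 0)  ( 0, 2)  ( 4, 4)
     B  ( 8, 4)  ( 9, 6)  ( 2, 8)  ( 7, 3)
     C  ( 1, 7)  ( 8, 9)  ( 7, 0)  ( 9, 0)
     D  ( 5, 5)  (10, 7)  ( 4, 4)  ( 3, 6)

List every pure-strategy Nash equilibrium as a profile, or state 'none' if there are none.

Nash profiles: (D,Q)

(A,P): not NE [P1→B gives 8>2]
(A,Q): not NE [P1→D gives 10>2; P2→P gives 9>0]
(A,R): not NE [P1→C gives 7>0; P2→P gives 9>2]
(A,S): not NE [P1→C gives 9>4; P2→P gives 9>4]
(B,P): not NE [P2→R gives 8>4]
(B,Q): not NE [P1→D gives 10>9; P2→R gives 8>6]
(B,R): not NE [P1→C gives 7>2]
(B,S): not NE [P1→C gives 9>7; P2→R gives 8>3]
(C,P): not NE [P1→B gives 8>1; P2→Q gives 9>7]
(C,Q): not NE [P1→D gives 10>8]
(C,R): not NE [P2→Q gives 9>0]
(C,S): not NE [P2→Q gives 9>0]
(D,P): not NE [P1→B gives 8>5; P2→Q gives 7>5]
(D,Q): NE
(D,R): not NE [P1→C gives 7>4; P2→Q gives 7>4]
(D,S): not NE [P1→C gives 9>3; P2→Q gives 7>6]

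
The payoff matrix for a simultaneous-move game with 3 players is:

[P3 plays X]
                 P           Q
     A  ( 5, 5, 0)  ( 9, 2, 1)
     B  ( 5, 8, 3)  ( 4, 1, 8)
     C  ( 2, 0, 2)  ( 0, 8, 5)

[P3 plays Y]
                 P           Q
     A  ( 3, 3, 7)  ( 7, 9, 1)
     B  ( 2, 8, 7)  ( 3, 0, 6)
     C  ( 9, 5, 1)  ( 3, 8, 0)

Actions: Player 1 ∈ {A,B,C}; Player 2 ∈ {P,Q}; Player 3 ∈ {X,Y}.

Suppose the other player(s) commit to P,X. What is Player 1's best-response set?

u_1(A vs P,X) = 5
u_1(B vs P,X) = 5
u_1(C vs P,X) = 2
max payoff 5 at {A,B}

BR_1 = {A,B}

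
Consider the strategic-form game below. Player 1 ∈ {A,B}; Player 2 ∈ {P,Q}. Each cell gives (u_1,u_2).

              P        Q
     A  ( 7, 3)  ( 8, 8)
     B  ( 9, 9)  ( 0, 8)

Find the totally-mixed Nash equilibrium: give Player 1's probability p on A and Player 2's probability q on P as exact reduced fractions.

P1 mixes 1/6 on A; P2 mixes 4/5 on P

P1 indiff ⇒ q·7+(1-q)·8 = q·9+(1-q)·0 ⇒ q(-2) = (1-q)(-8) ⇒ q = 4/5
P2 indiff ⇒ p·3+(1-p)·9 = p·8+(1-p)·8 ⇒ p(-5) = (1-p)(-1) ⇒ p = 1/6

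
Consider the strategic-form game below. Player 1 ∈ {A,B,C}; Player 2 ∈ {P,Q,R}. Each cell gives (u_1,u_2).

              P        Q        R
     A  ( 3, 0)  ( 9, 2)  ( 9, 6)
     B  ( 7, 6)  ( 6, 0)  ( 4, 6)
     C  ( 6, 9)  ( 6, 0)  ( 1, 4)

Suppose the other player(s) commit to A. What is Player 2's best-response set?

BR_2 = {R}

u_2(P vs A) = 0
u_2(Q vs A) = 2
u_2(R vs A) = 6
max payoff 6 at {R}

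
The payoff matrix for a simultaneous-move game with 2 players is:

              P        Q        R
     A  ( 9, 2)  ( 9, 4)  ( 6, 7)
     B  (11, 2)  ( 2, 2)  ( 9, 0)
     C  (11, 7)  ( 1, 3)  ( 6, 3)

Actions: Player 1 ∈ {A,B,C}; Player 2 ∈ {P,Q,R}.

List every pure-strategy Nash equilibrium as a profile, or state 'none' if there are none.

(A,P): not NE [P1→C gives 11>9; P2→R gives 7>2]
(A,Q): not NE [P2→R gives 7>4]
(A,R): not NE [P1→B gives 9>6]
(B,P): NE
(B,Q): not NE [P1→A gives 9>2]
(B,R): not NE [P2→Q gives 2>0]
(C,P): NE
(C,Q): not NE [P1→A gives 9>1; P2→P gives 7>3]
(C,R): not NE [P1→B gives 9>6; P2→P gives 7>3]

PSNE = {(B,P), (C,P)}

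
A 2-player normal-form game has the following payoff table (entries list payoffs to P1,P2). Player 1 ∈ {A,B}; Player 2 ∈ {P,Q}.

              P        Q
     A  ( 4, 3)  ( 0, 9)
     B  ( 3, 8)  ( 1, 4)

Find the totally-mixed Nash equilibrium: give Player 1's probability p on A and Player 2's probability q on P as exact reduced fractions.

P1 indiff ⇒ q·4+(1-q)·0 = q·3+(1-q)·1 ⇒ q(1) = (1-q)(1) ⇒ q = 1/2
P2 indiff ⇒ p·3+(1-p)·8 = p·9+(1-p)·4 ⇒ p(-6) = (1-p)(-4) ⇒ p = 2/5

(p,q) = (2/5, 1/2)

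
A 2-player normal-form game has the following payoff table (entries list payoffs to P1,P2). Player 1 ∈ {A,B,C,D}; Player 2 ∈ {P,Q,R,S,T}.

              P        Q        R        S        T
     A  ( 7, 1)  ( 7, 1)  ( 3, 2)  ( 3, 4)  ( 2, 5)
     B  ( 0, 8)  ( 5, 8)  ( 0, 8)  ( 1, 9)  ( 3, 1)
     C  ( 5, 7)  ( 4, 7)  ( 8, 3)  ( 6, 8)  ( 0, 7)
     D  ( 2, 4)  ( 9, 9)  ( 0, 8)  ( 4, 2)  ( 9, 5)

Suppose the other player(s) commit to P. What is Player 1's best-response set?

u_1(A vs P) = 7
u_1(B vs P) = 0
u_1(C vs P) = 5
u_1(D vs P) = 2
max payoff 7 at {A}

P1 best: {A}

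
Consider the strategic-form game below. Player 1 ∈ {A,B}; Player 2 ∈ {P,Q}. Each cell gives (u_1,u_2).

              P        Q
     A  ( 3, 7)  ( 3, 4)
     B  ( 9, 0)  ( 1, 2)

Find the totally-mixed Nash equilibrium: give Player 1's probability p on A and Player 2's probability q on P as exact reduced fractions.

P1 mixes 2/5 on A; P2 mixes 1/4 on P

P1 indiff ⇒ q·3+(1-q)·3 = q·9+(1-q)·1 ⇒ q(-6) = (1-q)(-2) ⇒ q = 1/4
P2 indiff ⇒ p·7+(1-p)·0 = p·4+(1-p)·2 ⇒ p(3) = (1-p)(2) ⇒ p = 2/5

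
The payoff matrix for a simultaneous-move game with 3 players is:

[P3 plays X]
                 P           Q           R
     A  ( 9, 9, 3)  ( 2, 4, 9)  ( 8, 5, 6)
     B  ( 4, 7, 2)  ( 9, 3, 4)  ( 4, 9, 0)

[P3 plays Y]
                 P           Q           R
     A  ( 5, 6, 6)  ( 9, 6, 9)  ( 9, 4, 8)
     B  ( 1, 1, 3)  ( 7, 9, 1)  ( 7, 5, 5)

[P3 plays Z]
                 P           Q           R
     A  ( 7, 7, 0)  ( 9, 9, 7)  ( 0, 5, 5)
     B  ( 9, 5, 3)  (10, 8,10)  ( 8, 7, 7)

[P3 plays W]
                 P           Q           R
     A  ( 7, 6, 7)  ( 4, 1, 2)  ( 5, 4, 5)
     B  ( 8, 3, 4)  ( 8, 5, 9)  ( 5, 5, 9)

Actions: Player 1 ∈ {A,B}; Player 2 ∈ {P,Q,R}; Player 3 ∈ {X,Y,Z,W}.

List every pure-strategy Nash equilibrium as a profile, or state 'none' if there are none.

(A,P,X): not NE [P3→W gives 7>3]
(A,P,Y): not NE [P3→W gives 7>6]
(A,P,Z): not NE [P1→B gives 9>7; P2→Q gives 9>7; P3→W gives 7>0]
(A,P,W): not NE [P1→B gives 8>7]
(A,Q,X): not NE [P1→B gives 9>2; P2→P gives 9>4]
(A,Q,Y): NE
(A,Q,Z): not NE [P1→B gives 10>9; P3→Y gives 9>7]
(A,Q,W): not NE [P1→B gives 8>4; P2→P gives 6>1; P3→Y gives 9>2]
(A,R,X): not NE [P2→P gives 9>5; P3→Y gives 8>6]
(A,R,Y): not NE [P2→Q gives 6>4]
(A,R,Z): not NE [P1→B gives 8>0; P2→Q gives 9>5; P3→Y gives 8>5]
(A,R,W): not NE [P2→P gives 6>4; P3→Y gives 8>5]
(B,P,X): not NE [P1→A gives 9>4; P2→R gives 9>7; P3→W gives 4>2]
(B,P,Y): not NE [P1→A gives 5>1; P2→Q gives 9>1; P3→W gives 4>3]
(B,P,Z): not NE [P2→Q gives 8>5; P3→W gives 4>3]
(B,P,W): not NE [P2→R gives 5>3]
(B,Q,X): not NE [P2→R gives 9>3; P3→Z gives 10>4]
(B,Q,Y): not NE [P1→A gives 9>7; P3→Z gives 10>1]
(B,Q,Z): NE
(B,Q,W): not NE [P3→Z gives 10>9]
(B,R,X): not NE [P1→A gives 8>4; P3→W gives 9>0]
(B,R,Y): not NE [P1→A gives 9>7; P2→Q gives 9>5; P3→W gives 9>5]
(B,R,Z): not NE [P2→Q gives 8>7; P3→W gives 9>7]
(B,R,W): NE

PSNE = {(A,Q,Y), (B,Q,Z), (B,R,W)}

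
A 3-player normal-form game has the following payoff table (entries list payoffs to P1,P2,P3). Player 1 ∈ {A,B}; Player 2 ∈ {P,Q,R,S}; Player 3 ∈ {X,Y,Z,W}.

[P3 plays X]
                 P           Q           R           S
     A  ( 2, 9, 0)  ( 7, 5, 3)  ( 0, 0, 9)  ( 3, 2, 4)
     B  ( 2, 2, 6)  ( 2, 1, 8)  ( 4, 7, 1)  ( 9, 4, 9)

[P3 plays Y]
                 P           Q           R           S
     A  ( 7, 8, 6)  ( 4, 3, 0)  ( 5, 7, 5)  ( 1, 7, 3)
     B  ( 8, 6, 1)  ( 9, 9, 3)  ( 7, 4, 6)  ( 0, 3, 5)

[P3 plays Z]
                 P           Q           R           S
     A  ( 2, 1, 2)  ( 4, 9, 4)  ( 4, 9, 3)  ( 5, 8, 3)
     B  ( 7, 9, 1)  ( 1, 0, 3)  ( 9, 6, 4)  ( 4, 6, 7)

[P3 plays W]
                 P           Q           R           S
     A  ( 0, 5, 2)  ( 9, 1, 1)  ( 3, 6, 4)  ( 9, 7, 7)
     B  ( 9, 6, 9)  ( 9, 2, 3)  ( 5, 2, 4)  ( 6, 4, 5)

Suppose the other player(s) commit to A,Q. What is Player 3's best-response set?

u_3(X vs A,Q) = 3
u_3(Y vs A,Q) = 0
u_3(Z vs A,Q) = 4
u_3(W vs A,Q) = 1
max payoff 4 at {Z}

P3 best: {Z}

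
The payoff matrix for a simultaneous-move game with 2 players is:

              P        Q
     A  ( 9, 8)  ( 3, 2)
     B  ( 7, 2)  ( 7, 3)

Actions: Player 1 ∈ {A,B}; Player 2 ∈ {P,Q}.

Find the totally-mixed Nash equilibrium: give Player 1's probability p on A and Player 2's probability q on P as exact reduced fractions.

P1 indiff ⇒ q·9+(1-q)·3 = q·7+(1-q)·7 ⇒ q(2) = (1-q)(4) ⇒ q = 2/3
P2 indiff ⇒ p·8+(1-p)·2 = p·2+(1-p)·3 ⇒ p(6) = (1-p)(1) ⇒ p = 1/7

(p,q) = (1/7, 2/3)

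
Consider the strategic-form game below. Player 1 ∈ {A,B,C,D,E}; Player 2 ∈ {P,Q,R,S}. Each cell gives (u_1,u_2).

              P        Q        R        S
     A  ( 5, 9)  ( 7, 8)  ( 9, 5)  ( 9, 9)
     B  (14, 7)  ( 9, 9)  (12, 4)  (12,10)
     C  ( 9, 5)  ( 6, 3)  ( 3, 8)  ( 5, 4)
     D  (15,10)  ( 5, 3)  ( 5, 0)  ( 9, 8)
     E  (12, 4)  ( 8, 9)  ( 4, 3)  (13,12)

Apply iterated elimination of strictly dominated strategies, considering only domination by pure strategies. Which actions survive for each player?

IESDS → P1:{B,D,E} P2:{P,S}

P1 drop A (B beats it: P:14>5 Q:9>7 R:12>9 S:12>9)
P1 drop C (B beats it: P:14>9 Q:9>6 R:12>3 S:12>5)
P2 drop Q (S beats it: B:10>9 D:8>3 E:12>9)
P2 drop R (P beats it: B:7>4 D:10>0 E:4>3)
P1→{B,D,E} P2→{P,S}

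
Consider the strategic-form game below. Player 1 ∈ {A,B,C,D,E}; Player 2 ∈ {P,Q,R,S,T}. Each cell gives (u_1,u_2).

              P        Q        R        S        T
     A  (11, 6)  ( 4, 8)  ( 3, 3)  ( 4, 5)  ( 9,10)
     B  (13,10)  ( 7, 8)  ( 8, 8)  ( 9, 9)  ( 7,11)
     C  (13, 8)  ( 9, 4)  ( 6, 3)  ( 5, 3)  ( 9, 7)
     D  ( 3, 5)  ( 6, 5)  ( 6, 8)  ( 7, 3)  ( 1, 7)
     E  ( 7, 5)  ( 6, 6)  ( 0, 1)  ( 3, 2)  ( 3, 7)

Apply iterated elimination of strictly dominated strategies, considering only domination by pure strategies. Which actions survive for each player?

Survivors P1:{A,B,C} P2:{P,T}

P1 drop D (B beats it: P:13>3 Q:7>6 R:8>6 S:9>7 T:7>1)
P1 drop E (B beats it: P:13>7 Q:7>6 R:8>0 S:9>3 T:7>3)
P2 drop Q (T beats it: A:10>8 B:11>8 C:7>4)
P2 drop R (P beats it: A:6>3 B:10>8 C:8>3)
P2 drop S (P beats it: A:6>5 B:10>9 C:8>3)
P1→{A,B,C} P2→{P,T}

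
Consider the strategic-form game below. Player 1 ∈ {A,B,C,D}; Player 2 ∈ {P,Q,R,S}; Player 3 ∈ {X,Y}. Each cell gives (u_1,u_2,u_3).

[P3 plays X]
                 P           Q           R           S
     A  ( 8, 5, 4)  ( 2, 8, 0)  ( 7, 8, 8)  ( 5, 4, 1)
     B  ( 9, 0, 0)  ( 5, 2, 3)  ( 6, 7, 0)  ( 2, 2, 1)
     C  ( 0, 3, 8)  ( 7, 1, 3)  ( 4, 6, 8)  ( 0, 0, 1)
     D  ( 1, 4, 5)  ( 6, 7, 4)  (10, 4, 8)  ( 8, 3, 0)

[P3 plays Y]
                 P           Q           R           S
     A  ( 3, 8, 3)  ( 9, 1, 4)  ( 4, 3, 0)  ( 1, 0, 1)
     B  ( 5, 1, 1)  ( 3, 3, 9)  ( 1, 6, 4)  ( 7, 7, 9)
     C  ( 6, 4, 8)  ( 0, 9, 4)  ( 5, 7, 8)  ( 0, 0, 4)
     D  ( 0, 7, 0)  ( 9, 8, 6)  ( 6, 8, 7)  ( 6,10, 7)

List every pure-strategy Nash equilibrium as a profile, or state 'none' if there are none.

(A,P,X): not NE [P1→B gives 9>8; P2→R gives 8>5]
(A,P,Y): not NE [P1→C gives 6>3; P3→X gives 4>3]
(A,Q,X): not NE [P1→C gives 7>2; P3→Y gives 4>0]
(A,Q,Y): not NE [P2→P gives 8>1]
(A,R,X): not NE [P1→D gives 10>7]
(A,R,Y): not NE [P1→D gives 6>4; P2→P gives 8>3; P3→X gives 8>0]
(A,S,X): not NE [P1→D gives 8>5; P2→R gives 8>4]
(A,S,Y): not NE [P1→B gives 7>1; P2→P gives 8>0]
(B,P,X): not NE [P2→R gives 7>0; P3→Y gives 1>0]
(B,P,Y): not NE [P1→C gives 6>5; P2→S gives 7>1]
(B,Q,X): not NE [P1→C gives 7>5; P2→R gives 7>2; P3→Y gives 9>3]
(B,Q,Y): not NE [P1→D gives 9>3; P2→S gives 7>3]
(B,R,X): not NE [P1→D gives 10>6; P3→Y gives 4>0]
(B,R,Y): not NE [P1→D gives 6>1; P2→S gives 7>6]
(B,S,X): not NE [P1→D gives 8>2; P2→R gives 7>2; P3→Y gives 9>1]
(B,S,Y): NE
(C,P,X): not NE [P1→B gives 9>0; P2→R gives 6>3]
(C,P,Y): not NE [P2→Q gives 9>4]
(C,Q,X): not NE [P2→R gives 6>1; P3→Y gives 4>3]
(C,Q,Y): not NE [P1→D gives 9>0]
(C,R,X): not NE [P1→D gives 10>4]
(C,R,Y): not NE [P1→D gives 6>5; P2→Q gives 9>7]
(C,S,X): not NE [P1→D gives 8>0; P2→R gives 6>0; P3→Y gives 4>1]
(C,S,Y): not NE [P1→B gives 7>0; P2→Q gives 9>0]
(D,P,X): not NE [P1→B gives 9>1; P2→Q gives 7>4]
(D,P,Y): not NE [P1→C gives 6>0; P2→S gives 10>7; P3→X gives 5>0]
(D,Q,X): not NE [P1→C gives 7>6; P3→Y gives 6>4]
(D,Q,Y): not NE [P2→S gives 10>8]
(D,R,X): not NE [P2→Q gives 7>4]
(D,R,Y): not NE [P2→S gives 10>8; P3→X gives 8>7]
(D,S,X): not NE [P2→Q gives 7>3; P3→Y gives 7>0]
(D,S,Y): not NE [P1→B gives 7>6]

NE set: (B,S,Y)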